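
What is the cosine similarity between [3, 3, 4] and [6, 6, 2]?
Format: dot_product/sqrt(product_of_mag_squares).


dot = 44. |a|^2 = 34, |b|^2 = 76. cos = 44/sqrt(2584).

44/sqrt(2584)


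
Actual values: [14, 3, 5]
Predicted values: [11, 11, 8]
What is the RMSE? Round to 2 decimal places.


MSE = 27.3333. RMSE = sqrt(27.3333) = 5.23.

5.23


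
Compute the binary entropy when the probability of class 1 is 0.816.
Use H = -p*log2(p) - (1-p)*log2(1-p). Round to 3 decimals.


H = -0.816*log2(0.816) - 0.184*log2(0.184) = 0.689.

0.689


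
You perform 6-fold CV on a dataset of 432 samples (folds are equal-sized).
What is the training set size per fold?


Each validation fold has 432/6 = 72 samples. Training set = 432 - 72 = 360.

360


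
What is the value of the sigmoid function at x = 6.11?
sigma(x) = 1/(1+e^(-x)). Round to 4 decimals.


sigma(6.11) = 1/(1+e^(-6.11)) = 1/(1+0.002221) = 1/1.002221 = 0.9978.

0.9978


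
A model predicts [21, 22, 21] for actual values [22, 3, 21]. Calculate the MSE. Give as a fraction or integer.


MSE = (1/3) * ((22-21)^2=1 + (3-22)^2=361 + (21-21)^2=0). Sum = 362. MSE = 362/3.

362/3


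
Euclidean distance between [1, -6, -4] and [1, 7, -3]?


d = sqrt(sum of squared differences). (1-1)^2=0, (-6-7)^2=169, (-4--3)^2=1. Sum = 170.

sqrt(170)


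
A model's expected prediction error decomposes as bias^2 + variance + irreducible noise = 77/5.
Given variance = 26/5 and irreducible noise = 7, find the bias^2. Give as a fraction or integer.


Total error = bias^2 + variance + irreducible noise. So bias^2 = 77/5 - 26/5 - 7 = 16/5.

16/5


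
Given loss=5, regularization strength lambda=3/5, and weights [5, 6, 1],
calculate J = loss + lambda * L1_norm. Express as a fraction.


L1 norm = sum(|w|) = 12. J = 5 + 3/5 * 12 = 61/5.

61/5


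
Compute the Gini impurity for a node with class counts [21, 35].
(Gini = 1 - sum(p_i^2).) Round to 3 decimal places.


Total = 56. Proportions: 21/56, 35/56. sum(p_i^2) = 0.5312. Gini = 1 - 0.5312 = 0.4688, which rounds to 0.469.

0.469


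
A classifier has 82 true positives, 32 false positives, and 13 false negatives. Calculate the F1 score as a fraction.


Precision = 82/114 = 41/57. Recall = 82/95 = 82/95. F1 = 2*P*R/(P+R) = 164/209.

164/209


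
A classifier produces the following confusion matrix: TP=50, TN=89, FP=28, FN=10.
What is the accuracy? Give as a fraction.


Accuracy = (TP + TN) / (TP + TN + FP + FN) = (50 + 89) / 177 = 139/177.

139/177


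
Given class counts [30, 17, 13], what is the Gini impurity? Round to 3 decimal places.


Total = 60. Proportions: 30/60, 17/60, 13/60. sum(p_i^2) = 0.3772. Gini = 1 - 0.3772 = 0.6228, which rounds to 0.623.

0.623


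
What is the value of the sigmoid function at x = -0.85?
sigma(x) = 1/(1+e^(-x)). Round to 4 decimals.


sigma(-0.85) = 1/(1+e^(0.85)) = 1/(1+2.339647) = 1/3.339647 = 0.2994.

0.2994


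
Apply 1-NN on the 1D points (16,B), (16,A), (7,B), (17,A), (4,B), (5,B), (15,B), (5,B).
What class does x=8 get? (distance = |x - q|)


Distances: |16-8|=8, |16-8|=8, |7-8|=1, |17-8|=9, |4-8|=4, |5-8|=3, |15-8|=7, |5-8|=3. 1 nearest: (7,B). Counts: {'B': 1}. Majority class: B.

B


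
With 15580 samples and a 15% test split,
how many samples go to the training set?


Test set = 15580 * 15% = 2337. Training set = 15580 - 2337 = 13243.

13243


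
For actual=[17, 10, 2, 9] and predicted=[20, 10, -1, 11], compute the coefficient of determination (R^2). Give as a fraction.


Mean(y) = 19/2. SS_res = 22. SS_tot = 113. R^2 = 1 - 22/(113) = 91/113.

91/113


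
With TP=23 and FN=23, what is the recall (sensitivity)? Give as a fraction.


Recall = TP / (TP + FN) = 23 / 46 = 1/2.

1/2


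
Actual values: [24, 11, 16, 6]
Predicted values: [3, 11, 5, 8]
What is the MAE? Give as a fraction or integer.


MAE = (1/4) * (|24-3|=21 + |11-11|=0 + |16-5|=11 + |6-8|=2). Sum = 34. MAE = 17/2.

17/2


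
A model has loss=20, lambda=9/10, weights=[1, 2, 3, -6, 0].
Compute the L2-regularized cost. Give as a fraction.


L2 sq norm = sum(w^2) = 50. J = 20 + 9/10 * 50 = 65.

65


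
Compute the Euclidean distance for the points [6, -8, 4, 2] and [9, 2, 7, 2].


d = sqrt(sum of squared differences). (6-9)^2=9, (-8-2)^2=100, (4-7)^2=9, (2-2)^2=0. Sum = 118.

sqrt(118)


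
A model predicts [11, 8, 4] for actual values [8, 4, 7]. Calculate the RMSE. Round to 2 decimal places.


MSE = 11.3333. RMSE = sqrt(11.3333) = 3.37.

3.37


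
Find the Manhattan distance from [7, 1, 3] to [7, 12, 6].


d = sum of absolute differences: |7-7|=0 + |1-12|=11 + |3-6|=3 = 14.

14


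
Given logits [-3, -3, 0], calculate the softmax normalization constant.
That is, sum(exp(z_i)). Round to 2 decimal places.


Denom = e^-3=0.0498 + e^-3=0.0498 + e^0=1.0000. Sum = 1.0996, which rounds to 1.10.

1.10


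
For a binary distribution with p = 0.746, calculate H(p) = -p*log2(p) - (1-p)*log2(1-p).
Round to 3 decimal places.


H = -0.746*log2(0.746) - 0.254*log2(0.254) = 0.818.

0.818


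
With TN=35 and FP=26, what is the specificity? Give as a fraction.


Specificity = TN / (TN + FP) = 35 / 61 = 35/61.

35/61


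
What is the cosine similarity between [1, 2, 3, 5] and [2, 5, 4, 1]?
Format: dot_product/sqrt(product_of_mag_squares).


dot = 29. |a|^2 = 39, |b|^2 = 46. cos = 29/sqrt(1794).

29/sqrt(1794)


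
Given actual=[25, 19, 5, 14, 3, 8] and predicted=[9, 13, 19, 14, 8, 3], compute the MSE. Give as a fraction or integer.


MSE = (1/6) * ((25-9)^2=256 + (19-13)^2=36 + (5-19)^2=196 + (14-14)^2=0 + (3-8)^2=25 + (8-3)^2=25). Sum = 538. MSE = 269/3.

269/3


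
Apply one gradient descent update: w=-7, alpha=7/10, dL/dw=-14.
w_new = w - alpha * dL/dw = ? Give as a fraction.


w_new = -7 - 7/10 * -14 = -7 - -49/5 = 14/5.

14/5


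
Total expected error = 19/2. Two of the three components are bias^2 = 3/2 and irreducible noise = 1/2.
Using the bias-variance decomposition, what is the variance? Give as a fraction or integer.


Total error = bias^2 + variance + irreducible noise. So variance = 19/2 - 3/2 - 1/2 = 15/2.

15/2


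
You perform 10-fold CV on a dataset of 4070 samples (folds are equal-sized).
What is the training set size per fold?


Each validation fold has 4070/10 = 407 samples. Training set = 4070 - 407 = 3663.

3663


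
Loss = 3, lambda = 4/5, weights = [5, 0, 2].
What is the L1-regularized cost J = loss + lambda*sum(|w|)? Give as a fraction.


L1 norm = sum(|w|) = 7. J = 3 + 4/5 * 7 = 43/5.

43/5


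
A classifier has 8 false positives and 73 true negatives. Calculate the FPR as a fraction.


FPR = FP / (FP + TN) = 8 / 81 = 8/81.

8/81


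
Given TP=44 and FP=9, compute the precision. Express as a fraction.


Precision = TP / (TP + FP) = 44 / 53 = 44/53.

44/53


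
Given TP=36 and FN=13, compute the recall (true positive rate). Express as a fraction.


Recall = TP / (TP + FN) = 36 / 49 = 36/49.

36/49


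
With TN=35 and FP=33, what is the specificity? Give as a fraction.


Specificity = TN / (TN + FP) = 35 / 68 = 35/68.

35/68


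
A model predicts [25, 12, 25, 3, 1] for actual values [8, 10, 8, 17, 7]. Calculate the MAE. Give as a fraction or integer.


MAE = (1/5) * (|8-25|=17 + |10-12|=2 + |8-25|=17 + |17-3|=14 + |7-1|=6). Sum = 56. MAE = 56/5.

56/5


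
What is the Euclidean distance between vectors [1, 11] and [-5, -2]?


d = sqrt(sum of squared differences). (1--5)^2=36, (11--2)^2=169. Sum = 205.

sqrt(205)


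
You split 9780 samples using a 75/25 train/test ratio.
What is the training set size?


Test set = 9780 * 25% = 2445. Training set = 9780 - 2445 = 7335.

7335


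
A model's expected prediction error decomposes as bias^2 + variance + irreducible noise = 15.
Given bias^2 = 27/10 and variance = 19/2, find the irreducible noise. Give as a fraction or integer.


Total error = bias^2 + variance + irreducible noise. So irreducible noise = 15 - 27/10 - 19/2 = 14/5.

14/5


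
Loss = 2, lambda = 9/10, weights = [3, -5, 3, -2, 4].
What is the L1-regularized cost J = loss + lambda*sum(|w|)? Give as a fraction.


L1 norm = sum(|w|) = 17. J = 2 + 9/10 * 17 = 173/10.

173/10


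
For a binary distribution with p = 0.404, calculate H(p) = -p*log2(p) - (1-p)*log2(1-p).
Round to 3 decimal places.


H = -0.404*log2(0.404) - 0.596*log2(0.596) = 0.973.

0.973


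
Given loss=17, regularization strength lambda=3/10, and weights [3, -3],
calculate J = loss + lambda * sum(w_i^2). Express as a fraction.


L2 sq norm = sum(w^2) = 18. J = 17 + 3/10 * 18 = 112/5.

112/5


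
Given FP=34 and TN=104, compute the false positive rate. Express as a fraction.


FPR = FP / (FP + TN) = 34 / 138 = 17/69.

17/69


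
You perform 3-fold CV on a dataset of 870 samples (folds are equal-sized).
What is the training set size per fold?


Each validation fold has 870/3 = 290 samples. Training set = 870 - 290 = 580.

580


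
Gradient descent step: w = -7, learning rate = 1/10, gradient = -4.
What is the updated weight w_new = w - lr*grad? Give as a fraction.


w_new = -7 - 1/10 * -4 = -7 - -2/5 = -33/5.

-33/5


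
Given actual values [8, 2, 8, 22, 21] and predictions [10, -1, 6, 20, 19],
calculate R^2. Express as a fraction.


Mean(y) = 61/5. SS_res = 25. SS_tot = 1564/5. R^2 = 1 - 25/(1564/5) = 1439/1564.

1439/1564


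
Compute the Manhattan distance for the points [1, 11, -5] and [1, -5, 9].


d = sum of absolute differences: |1-1|=0 + |11--5|=16 + |-5-9|=14 = 30.

30


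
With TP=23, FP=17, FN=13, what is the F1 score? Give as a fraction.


Precision = 23/40 = 23/40. Recall = 23/36 = 23/36. F1 = 2*P*R/(P+R) = 23/38.

23/38


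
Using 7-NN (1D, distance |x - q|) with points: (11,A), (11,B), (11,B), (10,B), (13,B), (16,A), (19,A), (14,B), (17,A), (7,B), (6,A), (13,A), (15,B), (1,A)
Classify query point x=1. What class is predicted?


Distances: |11-1|=10, |11-1|=10, |11-1|=10, |10-1|=9, |13-1|=12, |16-1|=15, |19-1|=18, |14-1|=13, |17-1|=16, |7-1|=6, |6-1|=5, |13-1|=12, |15-1|=14, |1-1|=0. 7 nearest: (1,A), (6,A), (7,B), (10,B), (11,A), (11,B), (11,B). Counts: {'A': 3, 'B': 4}. Majority class: B.

B


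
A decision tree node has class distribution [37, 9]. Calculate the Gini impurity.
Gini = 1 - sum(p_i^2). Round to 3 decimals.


Total = 46. Proportions: 37/46, 9/46. sum(p_i^2) = 0.6853. Gini = 1 - 0.6853 = 0.3147, which rounds to 0.315.

0.315


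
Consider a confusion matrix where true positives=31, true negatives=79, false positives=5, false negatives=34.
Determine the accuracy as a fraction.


Accuracy = (TP + TN) / (TP + TN + FP + FN) = (31 + 79) / 149 = 110/149.

110/149


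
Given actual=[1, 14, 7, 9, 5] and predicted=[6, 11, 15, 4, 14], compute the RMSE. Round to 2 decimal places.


MSE = 40.8000. RMSE = sqrt(40.8000) = 6.39.

6.39


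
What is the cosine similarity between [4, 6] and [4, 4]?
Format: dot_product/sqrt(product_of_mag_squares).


dot = 40. |a|^2 = 52, |b|^2 = 32. cos = 40/sqrt(1664).

40/sqrt(1664)


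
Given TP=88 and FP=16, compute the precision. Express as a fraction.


Precision = TP / (TP + FP) = 88 / 104 = 11/13.

11/13


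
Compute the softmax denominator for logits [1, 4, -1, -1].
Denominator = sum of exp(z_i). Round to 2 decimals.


Denom = e^1=2.7183 + e^4=54.5982 + e^-1=0.3679 + e^-1=0.3679. Sum = 58.0523, which rounds to 58.05.

58.05


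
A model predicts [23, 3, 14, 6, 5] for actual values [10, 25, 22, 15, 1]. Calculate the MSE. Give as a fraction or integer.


MSE = (1/5) * ((10-23)^2=169 + (25-3)^2=484 + (22-14)^2=64 + (15-6)^2=81 + (1-5)^2=16). Sum = 814. MSE = 814/5.

814/5


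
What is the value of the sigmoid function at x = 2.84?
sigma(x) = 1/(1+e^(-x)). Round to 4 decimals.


sigma(2.84) = 1/(1+e^(-2.84)) = 1/(1+0.058426) = 1/1.058426 = 0.9448.

0.9448


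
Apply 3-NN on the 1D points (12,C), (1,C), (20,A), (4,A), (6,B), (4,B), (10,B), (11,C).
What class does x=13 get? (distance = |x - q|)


Distances: |12-13|=1, |1-13|=12, |20-13|=7, |4-13|=9, |6-13|=7, |4-13|=9, |10-13|=3, |11-13|=2. 3 nearest: (12,C), (11,C), (10,B). Counts: {'C': 2, 'B': 1}. Majority class: C.

C


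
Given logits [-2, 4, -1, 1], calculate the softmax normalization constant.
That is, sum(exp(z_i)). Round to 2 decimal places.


Denom = e^-2=0.1353 + e^4=54.5982 + e^-1=0.3679 + e^1=2.7183. Sum = 57.8197, which rounds to 57.82.

57.82


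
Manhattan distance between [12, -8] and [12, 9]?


d = sum of absolute differences: |12-12|=0 + |-8-9|=17 = 17.

17


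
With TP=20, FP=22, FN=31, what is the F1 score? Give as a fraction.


Precision = 20/42 = 10/21. Recall = 20/51 = 20/51. F1 = 2*P*R/(P+R) = 40/93.

40/93


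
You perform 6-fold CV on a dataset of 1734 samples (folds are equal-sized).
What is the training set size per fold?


Each validation fold has 1734/6 = 289 samples. Training set = 1734 - 289 = 1445.

1445


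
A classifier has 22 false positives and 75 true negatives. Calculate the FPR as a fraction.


FPR = FP / (FP + TN) = 22 / 97 = 22/97.

22/97


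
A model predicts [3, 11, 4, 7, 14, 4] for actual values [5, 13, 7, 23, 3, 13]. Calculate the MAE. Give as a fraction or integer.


MAE = (1/6) * (|5-3|=2 + |13-11|=2 + |7-4|=3 + |23-7|=16 + |3-14|=11 + |13-4|=9). Sum = 43. MAE = 43/6.

43/6


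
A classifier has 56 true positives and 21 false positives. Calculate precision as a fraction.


Precision = TP / (TP + FP) = 56 / 77 = 8/11.

8/11


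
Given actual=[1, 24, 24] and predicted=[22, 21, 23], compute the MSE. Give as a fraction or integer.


MSE = (1/3) * ((1-22)^2=441 + (24-21)^2=9 + (24-23)^2=1). Sum = 451. MSE = 451/3.

451/3


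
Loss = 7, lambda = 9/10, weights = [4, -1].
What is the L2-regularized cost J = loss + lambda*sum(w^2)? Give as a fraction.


L2 sq norm = sum(w^2) = 17. J = 7 + 9/10 * 17 = 223/10.

223/10


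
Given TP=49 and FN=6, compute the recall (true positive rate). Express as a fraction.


Recall = TP / (TP + FN) = 49 / 55 = 49/55.

49/55


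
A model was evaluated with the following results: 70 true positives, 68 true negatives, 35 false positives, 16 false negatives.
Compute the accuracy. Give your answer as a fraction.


Accuracy = (TP + TN) / (TP + TN + FP + FN) = (70 + 68) / 189 = 46/63.

46/63


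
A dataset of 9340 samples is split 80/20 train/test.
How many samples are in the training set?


Test set = 9340 * 20% = 1868. Training set = 9340 - 1868 = 7472.

7472


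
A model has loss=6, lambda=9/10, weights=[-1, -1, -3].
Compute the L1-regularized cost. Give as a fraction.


L1 norm = sum(|w|) = 5. J = 6 + 9/10 * 5 = 21/2.

21/2


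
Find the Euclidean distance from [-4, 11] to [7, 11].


d = sqrt(sum of squared differences). (-4-7)^2=121, (11-11)^2=0. Sum = 121.

11


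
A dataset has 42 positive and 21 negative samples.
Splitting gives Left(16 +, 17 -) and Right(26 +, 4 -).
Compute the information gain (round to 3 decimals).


H(parent) = 0.9183. H(left) = 0.9993, H(right) = 0.5665. Weighted = (33/63)*0.9993 + (30/63)*0.5665 = 0.7932. IG = 0.9183 - 0.7932 = 0.1251, which rounds to 0.125.

0.125


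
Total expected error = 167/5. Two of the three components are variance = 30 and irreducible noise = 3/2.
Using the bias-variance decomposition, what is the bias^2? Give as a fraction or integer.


Total error = bias^2 + variance + irreducible noise. So bias^2 = 167/5 - 30 - 3/2 = 19/10.

19/10


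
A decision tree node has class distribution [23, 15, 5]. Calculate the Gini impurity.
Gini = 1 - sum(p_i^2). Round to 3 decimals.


Total = 43. Proportions: 23/43, 15/43, 5/43. sum(p_i^2) = 0.4213. Gini = 1 - 0.4213 = 0.5787, which rounds to 0.579.

0.579


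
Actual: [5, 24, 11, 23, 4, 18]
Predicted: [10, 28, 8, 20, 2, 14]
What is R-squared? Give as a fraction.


Mean(y) = 85/6. SS_res = 79. SS_tot = 2321/6. R^2 = 1 - 79/(2321/6) = 1847/2321.

1847/2321


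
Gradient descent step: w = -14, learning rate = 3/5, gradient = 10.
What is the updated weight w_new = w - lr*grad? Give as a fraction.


w_new = -14 - 3/5 * 10 = -14 - 6 = -20.

-20


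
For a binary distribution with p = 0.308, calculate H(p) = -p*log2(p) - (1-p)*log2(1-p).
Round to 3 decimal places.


H = -0.308*log2(0.308) - 0.692*log2(0.692) = 0.891.

0.891


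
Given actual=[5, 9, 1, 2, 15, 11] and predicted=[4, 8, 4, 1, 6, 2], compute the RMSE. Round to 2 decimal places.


MSE = 29.0000. RMSE = sqrt(29.0000) = 5.39.

5.39


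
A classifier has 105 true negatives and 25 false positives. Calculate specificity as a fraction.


Specificity = TN / (TN + FP) = 105 / 130 = 21/26.

21/26


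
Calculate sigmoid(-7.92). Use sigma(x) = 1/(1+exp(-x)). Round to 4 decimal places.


sigma(-7.92) = 1/(1+e^(7.92)) = 1/(1+2751.771046) = 1/2752.771046 = 0.0004.

0.0004


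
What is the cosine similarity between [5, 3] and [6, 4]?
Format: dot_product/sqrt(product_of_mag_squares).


dot = 42. |a|^2 = 34, |b|^2 = 52. cos = 42/sqrt(1768).

42/sqrt(1768)


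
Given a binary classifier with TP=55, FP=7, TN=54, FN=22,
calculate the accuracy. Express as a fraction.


Accuracy = (TP + TN) / (TP + TN + FP + FN) = (55 + 54) / 138 = 109/138.

109/138


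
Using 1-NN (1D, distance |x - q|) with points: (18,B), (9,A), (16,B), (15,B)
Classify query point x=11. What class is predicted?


Distances: |18-11|=7, |9-11|=2, |16-11|=5, |15-11|=4. 1 nearest: (9,A). Counts: {'A': 1}. Majority class: A.

A


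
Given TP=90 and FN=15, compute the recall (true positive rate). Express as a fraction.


Recall = TP / (TP + FN) = 90 / 105 = 6/7.

6/7


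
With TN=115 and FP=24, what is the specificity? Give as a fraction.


Specificity = TN / (TN + FP) = 115 / 139 = 115/139.

115/139


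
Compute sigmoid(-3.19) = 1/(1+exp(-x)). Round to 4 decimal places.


sigma(-3.19) = 1/(1+e^(3.19)) = 1/(1+24.288427) = 1/25.288427 = 0.0395.

0.0395


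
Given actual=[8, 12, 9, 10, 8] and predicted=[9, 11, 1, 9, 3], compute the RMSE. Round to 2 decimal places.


MSE = 18.4000. RMSE = sqrt(18.4000) = 4.29.

4.29


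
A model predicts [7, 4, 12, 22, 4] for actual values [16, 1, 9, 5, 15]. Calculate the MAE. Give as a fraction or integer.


MAE = (1/5) * (|16-7|=9 + |1-4|=3 + |9-12|=3 + |5-22|=17 + |15-4|=11). Sum = 43. MAE = 43/5.

43/5


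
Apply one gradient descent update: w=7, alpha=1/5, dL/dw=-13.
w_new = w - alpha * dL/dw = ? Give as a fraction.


w_new = 7 - 1/5 * -13 = 7 - -13/5 = 48/5.

48/5


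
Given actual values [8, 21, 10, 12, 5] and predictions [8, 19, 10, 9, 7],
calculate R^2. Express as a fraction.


Mean(y) = 56/5. SS_res = 17. SS_tot = 734/5. R^2 = 1 - 17/(734/5) = 649/734.

649/734


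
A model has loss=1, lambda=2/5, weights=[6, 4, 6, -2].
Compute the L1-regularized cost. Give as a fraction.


L1 norm = sum(|w|) = 18. J = 1 + 2/5 * 18 = 41/5.

41/5


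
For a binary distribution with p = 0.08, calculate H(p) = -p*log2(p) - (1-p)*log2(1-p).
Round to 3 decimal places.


H = -0.08*log2(0.08) - 0.92*log2(0.92) = 0.402.

0.402


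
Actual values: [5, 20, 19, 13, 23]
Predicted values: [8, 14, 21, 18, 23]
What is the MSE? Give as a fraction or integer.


MSE = (1/5) * ((5-8)^2=9 + (20-14)^2=36 + (19-21)^2=4 + (13-18)^2=25 + (23-23)^2=0). Sum = 74. MSE = 74/5.

74/5


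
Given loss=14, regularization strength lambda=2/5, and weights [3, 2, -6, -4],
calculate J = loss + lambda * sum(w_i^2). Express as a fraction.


L2 sq norm = sum(w^2) = 65. J = 14 + 2/5 * 65 = 40.

40


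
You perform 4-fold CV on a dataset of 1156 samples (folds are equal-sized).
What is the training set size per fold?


Each validation fold has 1156/4 = 289 samples. Training set = 1156 - 289 = 867.

867


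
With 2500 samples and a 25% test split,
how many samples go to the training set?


Test set = 2500 * 25% = 625. Training set = 2500 - 625 = 1875.

1875


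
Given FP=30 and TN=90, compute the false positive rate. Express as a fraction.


FPR = FP / (FP + TN) = 30 / 120 = 1/4.

1/4


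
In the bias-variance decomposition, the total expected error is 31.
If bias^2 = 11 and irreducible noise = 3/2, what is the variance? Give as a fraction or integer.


Total error = bias^2 + variance + irreducible noise. So variance = 31 - 11 - 3/2 = 37/2.

37/2


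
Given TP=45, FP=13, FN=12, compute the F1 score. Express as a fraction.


Precision = 45/58 = 45/58. Recall = 45/57 = 15/19. F1 = 2*P*R/(P+R) = 18/23.

18/23


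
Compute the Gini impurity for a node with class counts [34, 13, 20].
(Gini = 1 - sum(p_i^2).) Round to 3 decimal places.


Total = 67. Proportions: 34/67, 13/67, 20/67. sum(p_i^2) = 0.3843. Gini = 1 - 0.3843 = 0.6157, which rounds to 0.616.

0.616


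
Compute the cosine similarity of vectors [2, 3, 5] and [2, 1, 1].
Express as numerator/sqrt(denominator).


dot = 12. |a|^2 = 38, |b|^2 = 6. cos = 12/sqrt(228).

12/sqrt(228)


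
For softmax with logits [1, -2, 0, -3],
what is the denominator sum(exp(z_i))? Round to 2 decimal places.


Denom = e^1=2.7183 + e^-2=0.1353 + e^0=1.0000 + e^-3=0.0498. Sum = 3.9034, which rounds to 3.90.

3.90


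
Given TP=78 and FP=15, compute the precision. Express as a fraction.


Precision = TP / (TP + FP) = 78 / 93 = 26/31.

26/31


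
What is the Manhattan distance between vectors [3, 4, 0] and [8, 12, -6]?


d = sum of absolute differences: |3-8|=5 + |4-12|=8 + |0--6|=6 = 19.

19


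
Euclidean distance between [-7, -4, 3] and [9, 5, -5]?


d = sqrt(sum of squared differences). (-7-9)^2=256, (-4-5)^2=81, (3--5)^2=64. Sum = 401.

sqrt(401)


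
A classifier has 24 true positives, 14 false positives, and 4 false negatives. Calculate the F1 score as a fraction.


Precision = 24/38 = 12/19. Recall = 24/28 = 6/7. F1 = 2*P*R/(P+R) = 8/11.

8/11


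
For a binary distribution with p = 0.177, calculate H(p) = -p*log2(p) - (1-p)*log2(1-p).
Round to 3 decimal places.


H = -0.177*log2(0.177) - 0.823*log2(0.823) = 0.673.

0.673


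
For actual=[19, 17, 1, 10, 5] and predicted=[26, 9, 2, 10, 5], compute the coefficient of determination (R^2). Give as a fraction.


Mean(y) = 52/5. SS_res = 114. SS_tot = 1176/5. R^2 = 1 - 114/(1176/5) = 101/196.

101/196


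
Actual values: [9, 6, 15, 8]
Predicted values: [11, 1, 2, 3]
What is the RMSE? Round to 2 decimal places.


MSE = 55.7500. RMSE = sqrt(55.7500) = 7.47.

7.47


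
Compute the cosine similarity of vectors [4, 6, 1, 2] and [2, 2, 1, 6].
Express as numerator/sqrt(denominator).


dot = 33. |a|^2 = 57, |b|^2 = 45. cos = 33/sqrt(2565).

33/sqrt(2565)


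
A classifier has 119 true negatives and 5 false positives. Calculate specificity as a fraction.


Specificity = TN / (TN + FP) = 119 / 124 = 119/124.

119/124


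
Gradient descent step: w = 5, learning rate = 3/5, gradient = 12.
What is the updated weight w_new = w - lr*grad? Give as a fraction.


w_new = 5 - 3/5 * 12 = 5 - 36/5 = -11/5.

-11/5


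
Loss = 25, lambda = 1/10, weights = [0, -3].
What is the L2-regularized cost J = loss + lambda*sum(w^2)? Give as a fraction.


L2 sq norm = sum(w^2) = 9. J = 25 + 1/10 * 9 = 259/10.

259/10


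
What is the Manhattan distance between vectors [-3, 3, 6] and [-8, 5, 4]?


d = sum of absolute differences: |-3--8|=5 + |3-5|=2 + |6-4|=2 = 9.

9


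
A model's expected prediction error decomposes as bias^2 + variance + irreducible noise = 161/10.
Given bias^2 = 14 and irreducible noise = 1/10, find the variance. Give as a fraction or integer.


Total error = bias^2 + variance + irreducible noise. So variance = 161/10 - 14 - 1/10 = 2.

2


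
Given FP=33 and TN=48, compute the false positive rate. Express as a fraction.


FPR = FP / (FP + TN) = 33 / 81 = 11/27.

11/27


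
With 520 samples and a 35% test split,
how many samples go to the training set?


Test set = 520 * 35% = 182. Training set = 520 - 182 = 338.

338


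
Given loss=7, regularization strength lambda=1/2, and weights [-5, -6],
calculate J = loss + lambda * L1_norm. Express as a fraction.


L1 norm = sum(|w|) = 11. J = 7 + 1/2 * 11 = 25/2.

25/2


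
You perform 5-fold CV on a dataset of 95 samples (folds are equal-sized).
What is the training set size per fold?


Each validation fold has 95/5 = 19 samples. Training set = 95 - 19 = 76.

76


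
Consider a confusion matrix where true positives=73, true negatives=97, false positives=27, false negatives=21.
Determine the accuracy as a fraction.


Accuracy = (TP + TN) / (TP + TN + FP + FN) = (73 + 97) / 218 = 85/109.

85/109


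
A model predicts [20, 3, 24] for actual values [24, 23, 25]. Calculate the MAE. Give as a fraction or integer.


MAE = (1/3) * (|24-20|=4 + |23-3|=20 + |25-24|=1). Sum = 25. MAE = 25/3.

25/3


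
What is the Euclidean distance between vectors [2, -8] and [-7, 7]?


d = sqrt(sum of squared differences). (2--7)^2=81, (-8-7)^2=225. Sum = 306.

sqrt(306)


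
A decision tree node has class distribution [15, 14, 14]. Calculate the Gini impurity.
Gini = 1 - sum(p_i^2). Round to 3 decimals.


Total = 43. Proportions: 15/43, 14/43, 14/43. sum(p_i^2) = 0.3337. Gini = 1 - 0.3337 = 0.6663, which rounds to 0.666.

0.666


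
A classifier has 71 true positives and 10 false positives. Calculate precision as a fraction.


Precision = TP / (TP + FP) = 71 / 81 = 71/81.

71/81


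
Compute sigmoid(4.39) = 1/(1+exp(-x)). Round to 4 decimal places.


sigma(4.39) = 1/(1+e^(-4.39)) = 1/(1+0.012401) = 1/1.012401 = 0.9878.

0.9878


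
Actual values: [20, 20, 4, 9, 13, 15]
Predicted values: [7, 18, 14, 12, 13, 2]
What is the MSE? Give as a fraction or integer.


MSE = (1/6) * ((20-7)^2=169 + (20-18)^2=4 + (4-14)^2=100 + (9-12)^2=9 + (13-13)^2=0 + (15-2)^2=169). Sum = 451. MSE = 451/6.

451/6


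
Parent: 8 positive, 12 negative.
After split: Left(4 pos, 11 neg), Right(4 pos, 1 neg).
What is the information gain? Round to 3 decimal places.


H(parent) = 0.9710. H(left) = 0.8366, H(right) = 0.7219. Weighted = (15/20)*0.8366 + (5/20)*0.7219 = 0.8079. IG = 0.9710 - 0.8079 = 0.1631, which rounds to 0.163.

0.163


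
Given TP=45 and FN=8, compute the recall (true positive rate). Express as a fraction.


Recall = TP / (TP + FN) = 45 / 53 = 45/53.

45/53


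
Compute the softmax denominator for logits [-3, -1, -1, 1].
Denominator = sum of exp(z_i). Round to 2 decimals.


Denom = e^-3=0.0498 + e^-1=0.3679 + e^-1=0.3679 + e^1=2.7183. Sum = 3.5039, which rounds to 3.50.

3.50


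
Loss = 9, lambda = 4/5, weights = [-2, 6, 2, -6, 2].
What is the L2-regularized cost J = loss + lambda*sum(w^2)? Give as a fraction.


L2 sq norm = sum(w^2) = 84. J = 9 + 4/5 * 84 = 381/5.

381/5


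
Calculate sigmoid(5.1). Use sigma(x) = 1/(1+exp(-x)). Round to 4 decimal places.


sigma(5.1) = 1/(1+e^(-5.1)) = 1/(1+0.006097) = 1/1.006097 = 0.9939.

0.9939


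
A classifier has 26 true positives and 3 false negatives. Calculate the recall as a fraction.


Recall = TP / (TP + FN) = 26 / 29 = 26/29.

26/29


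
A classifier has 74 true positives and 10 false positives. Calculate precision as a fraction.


Precision = TP / (TP + FP) = 74 / 84 = 37/42.

37/42


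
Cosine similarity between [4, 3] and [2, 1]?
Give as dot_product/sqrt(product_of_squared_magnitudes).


dot = 11. |a|^2 = 25, |b|^2 = 5. cos = 11/sqrt(125).

11/sqrt(125)


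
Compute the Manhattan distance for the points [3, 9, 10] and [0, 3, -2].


d = sum of absolute differences: |3-0|=3 + |9-3|=6 + |10--2|=12 = 21.

21


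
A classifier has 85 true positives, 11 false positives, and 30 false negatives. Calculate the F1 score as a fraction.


Precision = 85/96 = 85/96. Recall = 85/115 = 17/23. F1 = 2*P*R/(P+R) = 170/211.

170/211


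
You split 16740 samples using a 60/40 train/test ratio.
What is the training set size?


Test set = 16740 * 40% = 6696. Training set = 16740 - 6696 = 10044.

10044


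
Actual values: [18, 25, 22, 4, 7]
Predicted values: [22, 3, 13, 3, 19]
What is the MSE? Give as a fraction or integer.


MSE = (1/5) * ((18-22)^2=16 + (25-3)^2=484 + (22-13)^2=81 + (4-3)^2=1 + (7-19)^2=144). Sum = 726. MSE = 726/5.

726/5


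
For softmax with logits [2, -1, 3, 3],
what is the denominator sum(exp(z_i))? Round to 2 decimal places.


Denom = e^2=7.3891 + e^-1=0.3679 + e^3=20.0855 + e^3=20.0855. Sum = 47.9280, which rounds to 47.93.

47.93


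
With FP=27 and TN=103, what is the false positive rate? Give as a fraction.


FPR = FP / (FP + TN) = 27 / 130 = 27/130.

27/130


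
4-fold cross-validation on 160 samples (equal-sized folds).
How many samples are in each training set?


Each validation fold has 160/4 = 40 samples. Training set = 160 - 40 = 120.

120


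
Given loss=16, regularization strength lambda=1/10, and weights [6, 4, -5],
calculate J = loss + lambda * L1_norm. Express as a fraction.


L1 norm = sum(|w|) = 15. J = 16 + 1/10 * 15 = 35/2.

35/2


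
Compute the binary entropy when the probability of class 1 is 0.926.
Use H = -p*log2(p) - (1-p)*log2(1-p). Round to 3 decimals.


H = -0.926*log2(0.926) - 0.074*log2(0.074) = 0.381.

0.381


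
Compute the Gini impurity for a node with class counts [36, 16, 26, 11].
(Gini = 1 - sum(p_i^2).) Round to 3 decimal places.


Total = 89. Proportions: 36/89, 16/89, 26/89, 11/89. sum(p_i^2) = 0.2966. Gini = 1 - 0.2966 = 0.7034, which rounds to 0.703.

0.703


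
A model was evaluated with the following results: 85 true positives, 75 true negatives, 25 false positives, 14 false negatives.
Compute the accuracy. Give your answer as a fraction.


Accuracy = (TP + TN) / (TP + TN + FP + FN) = (85 + 75) / 199 = 160/199.

160/199


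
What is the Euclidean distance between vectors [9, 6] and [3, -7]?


d = sqrt(sum of squared differences). (9-3)^2=36, (6--7)^2=169. Sum = 205.

sqrt(205)


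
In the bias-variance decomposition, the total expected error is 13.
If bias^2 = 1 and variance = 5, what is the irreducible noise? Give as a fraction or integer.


Total error = bias^2 + variance + irreducible noise. So irreducible noise = 13 - 1 - 5 = 7.

7


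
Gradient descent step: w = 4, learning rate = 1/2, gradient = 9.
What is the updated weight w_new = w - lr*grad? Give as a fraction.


w_new = 4 - 1/2 * 9 = 4 - 9/2 = -1/2.

-1/2


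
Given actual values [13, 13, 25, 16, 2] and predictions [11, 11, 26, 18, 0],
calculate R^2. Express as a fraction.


Mean(y) = 69/5. SS_res = 17. SS_tot = 1354/5. R^2 = 1 - 17/(1354/5) = 1269/1354.

1269/1354


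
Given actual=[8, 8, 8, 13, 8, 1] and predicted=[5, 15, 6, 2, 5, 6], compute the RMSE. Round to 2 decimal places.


MSE = 36.1667. RMSE = sqrt(36.1667) = 6.01.

6.01


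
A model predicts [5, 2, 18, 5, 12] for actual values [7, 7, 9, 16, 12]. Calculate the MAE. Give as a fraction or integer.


MAE = (1/5) * (|7-5|=2 + |7-2|=5 + |9-18|=9 + |16-5|=11 + |12-12|=0). Sum = 27. MAE = 27/5.

27/5


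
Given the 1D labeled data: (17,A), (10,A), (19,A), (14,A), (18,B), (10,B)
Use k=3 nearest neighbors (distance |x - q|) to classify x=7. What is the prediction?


Distances: |17-7|=10, |10-7|=3, |19-7|=12, |14-7|=7, |18-7|=11, |10-7|=3. 3 nearest: (10,A), (10,B), (14,A). Counts: {'A': 2, 'B': 1}. Majority class: A.

A


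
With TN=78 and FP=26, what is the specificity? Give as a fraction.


Specificity = TN / (TN + FP) = 78 / 104 = 3/4.

3/4


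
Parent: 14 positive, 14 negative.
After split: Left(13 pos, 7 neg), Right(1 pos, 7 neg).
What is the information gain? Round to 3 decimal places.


H(parent) = 1.0000. H(left) = 0.9341, H(right) = 0.5436. Weighted = (20/28)*0.9341 + (8/28)*0.5436 = 0.8225. IG = 1.0000 - 0.8225 = 0.1775, which rounds to 0.178.

0.178


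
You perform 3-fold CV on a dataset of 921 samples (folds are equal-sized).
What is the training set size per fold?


Each validation fold has 921/3 = 307 samples. Training set = 921 - 307 = 614.

614


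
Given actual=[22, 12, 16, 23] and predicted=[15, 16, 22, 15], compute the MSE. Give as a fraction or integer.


MSE = (1/4) * ((22-15)^2=49 + (12-16)^2=16 + (16-22)^2=36 + (23-15)^2=64). Sum = 165. MSE = 165/4.

165/4


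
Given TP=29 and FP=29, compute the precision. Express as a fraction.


Precision = TP / (TP + FP) = 29 / 58 = 1/2.

1/2


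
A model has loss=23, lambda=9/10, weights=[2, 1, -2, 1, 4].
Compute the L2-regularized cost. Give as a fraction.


L2 sq norm = sum(w^2) = 26. J = 23 + 9/10 * 26 = 232/5.

232/5


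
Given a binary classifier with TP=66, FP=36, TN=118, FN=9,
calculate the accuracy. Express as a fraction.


Accuracy = (TP + TN) / (TP + TN + FP + FN) = (66 + 118) / 229 = 184/229.

184/229


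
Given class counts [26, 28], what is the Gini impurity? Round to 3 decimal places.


Total = 54. Proportions: 26/54, 28/54. sum(p_i^2) = 0.5007. Gini = 1 - 0.5007 = 0.4993, which rounds to 0.499.

0.499


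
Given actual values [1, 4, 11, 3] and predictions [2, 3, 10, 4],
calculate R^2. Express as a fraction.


Mean(y) = 19/4. SS_res = 4. SS_tot = 227/4. R^2 = 1 - 4/(227/4) = 211/227.

211/227


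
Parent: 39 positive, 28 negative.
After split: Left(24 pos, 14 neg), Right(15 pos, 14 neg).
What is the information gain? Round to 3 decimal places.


H(parent) = 0.9805. H(left) = 0.9495, H(right) = 0.9991. Weighted = (38/67)*0.9495 + (29/67)*0.9991 = 0.9710. IG = 0.9805 - 0.9710 = 0.0095, which rounds to 0.010.

0.010


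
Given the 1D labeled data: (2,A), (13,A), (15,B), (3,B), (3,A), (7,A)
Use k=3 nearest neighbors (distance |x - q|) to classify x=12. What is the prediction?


Distances: |2-12|=10, |13-12|=1, |15-12|=3, |3-12|=9, |3-12|=9, |7-12|=5. 3 nearest: (13,A), (15,B), (7,A). Counts: {'A': 2, 'B': 1}. Majority class: A.

A


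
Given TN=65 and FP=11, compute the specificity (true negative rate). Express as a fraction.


Specificity = TN / (TN + FP) = 65 / 76 = 65/76.

65/76


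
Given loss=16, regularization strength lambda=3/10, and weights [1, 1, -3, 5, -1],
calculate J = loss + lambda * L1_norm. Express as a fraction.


L1 norm = sum(|w|) = 11. J = 16 + 3/10 * 11 = 193/10.

193/10


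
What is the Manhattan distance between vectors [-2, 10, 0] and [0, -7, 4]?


d = sum of absolute differences: |-2-0|=2 + |10--7|=17 + |0-4|=4 = 23.

23


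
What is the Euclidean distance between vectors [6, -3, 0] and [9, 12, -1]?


d = sqrt(sum of squared differences). (6-9)^2=9, (-3-12)^2=225, (0--1)^2=1. Sum = 235.

sqrt(235)


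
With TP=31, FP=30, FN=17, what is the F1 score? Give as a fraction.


Precision = 31/61 = 31/61. Recall = 31/48 = 31/48. F1 = 2*P*R/(P+R) = 62/109.

62/109


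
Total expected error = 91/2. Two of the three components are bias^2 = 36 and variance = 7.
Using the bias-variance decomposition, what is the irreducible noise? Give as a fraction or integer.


Total error = bias^2 + variance + irreducible noise. So irreducible noise = 91/2 - 36 - 7 = 5/2.

5/2


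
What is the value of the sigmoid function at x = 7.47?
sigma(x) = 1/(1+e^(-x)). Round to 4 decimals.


sigma(7.47) = 1/(1+e^(-7.47)) = 1/(1+0.000570) = 1/1.000570 = 0.9994.

0.9994


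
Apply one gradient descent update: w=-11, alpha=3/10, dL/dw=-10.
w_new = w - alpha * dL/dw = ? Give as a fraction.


w_new = -11 - 3/10 * -10 = -11 - -3 = -8.

-8


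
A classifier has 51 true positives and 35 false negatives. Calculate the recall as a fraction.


Recall = TP / (TP + FN) = 51 / 86 = 51/86.

51/86


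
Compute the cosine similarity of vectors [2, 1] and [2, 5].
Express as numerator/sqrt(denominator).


dot = 9. |a|^2 = 5, |b|^2 = 29. cos = 9/sqrt(145).

9/sqrt(145)


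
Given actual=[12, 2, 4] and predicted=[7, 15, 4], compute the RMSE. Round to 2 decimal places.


MSE = 64.6667. RMSE = sqrt(64.6667) = 8.04.

8.04


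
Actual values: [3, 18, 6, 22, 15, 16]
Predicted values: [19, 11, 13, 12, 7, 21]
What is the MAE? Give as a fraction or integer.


MAE = (1/6) * (|3-19|=16 + |18-11|=7 + |6-13|=7 + |22-12|=10 + |15-7|=8 + |16-21|=5). Sum = 53. MAE = 53/6.

53/6


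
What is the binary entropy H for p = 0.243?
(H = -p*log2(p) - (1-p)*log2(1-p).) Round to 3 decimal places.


H = -0.243*log2(0.243) - 0.757*log2(0.757) = 0.800.

0.800


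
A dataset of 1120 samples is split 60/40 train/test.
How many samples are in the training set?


Test set = 1120 * 40% = 448. Training set = 1120 - 448 = 672.

672


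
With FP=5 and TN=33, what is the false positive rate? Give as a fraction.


FPR = FP / (FP + TN) = 5 / 38 = 5/38.

5/38


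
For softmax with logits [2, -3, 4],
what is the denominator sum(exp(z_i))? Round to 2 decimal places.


Denom = e^2=7.3891 + e^-3=0.0498 + e^4=54.5982. Sum = 62.0371, which rounds to 62.04.

62.04


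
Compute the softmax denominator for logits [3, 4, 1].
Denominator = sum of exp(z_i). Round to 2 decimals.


Denom = e^3=20.0855 + e^4=54.5982 + e^1=2.7183. Sum = 77.4020, which rounds to 77.40.

77.40


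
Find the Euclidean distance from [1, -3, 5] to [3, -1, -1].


d = sqrt(sum of squared differences). (1-3)^2=4, (-3--1)^2=4, (5--1)^2=36. Sum = 44.

sqrt(44)


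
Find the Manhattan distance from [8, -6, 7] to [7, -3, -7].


d = sum of absolute differences: |8-7|=1 + |-6--3|=3 + |7--7|=14 = 18.

18


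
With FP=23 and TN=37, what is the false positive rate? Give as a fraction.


FPR = FP / (FP + TN) = 23 / 60 = 23/60.

23/60


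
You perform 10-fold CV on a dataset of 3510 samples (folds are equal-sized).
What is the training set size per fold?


Each validation fold has 3510/10 = 351 samples. Training set = 3510 - 351 = 3159.

3159


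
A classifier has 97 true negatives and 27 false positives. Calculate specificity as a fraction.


Specificity = TN / (TN + FP) = 97 / 124 = 97/124.

97/124


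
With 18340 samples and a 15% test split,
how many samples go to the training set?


Test set = 18340 * 15% = 2751. Training set = 18340 - 2751 = 15589.

15589


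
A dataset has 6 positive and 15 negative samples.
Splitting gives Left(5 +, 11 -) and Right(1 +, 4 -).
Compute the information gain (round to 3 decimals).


H(parent) = 0.8631. H(left) = 0.8960, H(right) = 0.7219. Weighted = (16/21)*0.8960 + (5/21)*0.7219 = 0.8545. IG = 0.8631 - 0.8545 = 0.0086, which rounds to 0.009.

0.009


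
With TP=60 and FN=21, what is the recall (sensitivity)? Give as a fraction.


Recall = TP / (TP + FN) = 60 / 81 = 20/27.

20/27


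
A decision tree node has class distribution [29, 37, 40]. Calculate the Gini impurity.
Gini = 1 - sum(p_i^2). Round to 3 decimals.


Total = 106. Proportions: 29/106, 37/106, 40/106. sum(p_i^2) = 0.3391. Gini = 1 - 0.3391 = 0.6609, which rounds to 0.661.

0.661


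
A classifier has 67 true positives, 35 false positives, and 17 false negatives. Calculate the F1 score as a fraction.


Precision = 67/102 = 67/102. Recall = 67/84 = 67/84. F1 = 2*P*R/(P+R) = 67/93.

67/93


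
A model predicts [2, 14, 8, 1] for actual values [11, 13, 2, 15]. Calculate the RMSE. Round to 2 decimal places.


MSE = 78.5000. RMSE = sqrt(78.5000) = 8.86.

8.86


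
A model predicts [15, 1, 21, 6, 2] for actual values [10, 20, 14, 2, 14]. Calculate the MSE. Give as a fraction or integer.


MSE = (1/5) * ((10-15)^2=25 + (20-1)^2=361 + (14-21)^2=49 + (2-6)^2=16 + (14-2)^2=144). Sum = 595. MSE = 119.

119


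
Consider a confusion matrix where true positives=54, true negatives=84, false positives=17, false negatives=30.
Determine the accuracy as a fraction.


Accuracy = (TP + TN) / (TP + TN + FP + FN) = (54 + 84) / 185 = 138/185.

138/185
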